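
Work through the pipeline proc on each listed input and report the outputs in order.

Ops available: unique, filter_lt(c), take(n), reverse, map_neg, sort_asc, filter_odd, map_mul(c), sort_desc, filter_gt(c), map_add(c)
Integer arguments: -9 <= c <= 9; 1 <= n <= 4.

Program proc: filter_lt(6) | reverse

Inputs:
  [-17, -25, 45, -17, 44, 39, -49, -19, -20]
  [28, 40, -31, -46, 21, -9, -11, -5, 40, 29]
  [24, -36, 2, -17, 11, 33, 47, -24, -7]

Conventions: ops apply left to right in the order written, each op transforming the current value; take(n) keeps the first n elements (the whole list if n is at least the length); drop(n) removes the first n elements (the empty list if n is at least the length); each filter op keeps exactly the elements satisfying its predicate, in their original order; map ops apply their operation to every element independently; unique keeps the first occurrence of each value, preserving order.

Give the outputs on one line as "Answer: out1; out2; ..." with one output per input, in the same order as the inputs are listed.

[-20, -19, -49, -17, -25, -17]; [-5, -11, -9, -46, -31]; [-7, -24, -17, 2, -36]

Execution, op by op:
  [-17, -25, 45, -17, 44, 39, -49, -19, -20] -> [-17, -25, -17, -49, -19, -20] -> [-20, -19, -49, -17, -25, -17]
  [28, 40, -31, -46, 21, -9, -11, -5, 40, 29] -> [-31, -46, -9, -11, -5] -> [-5, -11, -9, -46, -31]
  [24, -36, 2, -17, 11, 33, 47, -24, -7] -> [-36, 2, -17, -24, -7] -> [-7, -24, -17, 2, -36]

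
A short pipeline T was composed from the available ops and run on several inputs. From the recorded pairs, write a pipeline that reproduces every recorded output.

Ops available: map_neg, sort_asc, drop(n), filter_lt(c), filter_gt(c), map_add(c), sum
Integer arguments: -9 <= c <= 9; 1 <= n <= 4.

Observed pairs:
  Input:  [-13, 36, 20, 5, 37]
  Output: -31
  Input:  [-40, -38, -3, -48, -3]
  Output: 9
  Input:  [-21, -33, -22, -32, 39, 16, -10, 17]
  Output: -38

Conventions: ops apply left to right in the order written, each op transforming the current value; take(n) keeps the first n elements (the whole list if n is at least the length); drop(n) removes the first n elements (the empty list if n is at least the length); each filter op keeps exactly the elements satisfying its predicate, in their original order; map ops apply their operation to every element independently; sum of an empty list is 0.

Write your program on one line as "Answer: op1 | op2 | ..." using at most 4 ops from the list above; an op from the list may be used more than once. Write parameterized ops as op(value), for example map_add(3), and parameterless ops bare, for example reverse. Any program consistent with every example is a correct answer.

map_add(-6) | drop(4) | map_neg | sum

Check, running the answer program on each example:
  [-13, 36, 20, 5, 37] -> [-19, 30, 14, -1, 31] -> [31] -> [-31] -> -31
  [-40, -38, -3, -48, -3] -> [-46, -44, -9, -54, -9] -> [-9] -> [9] -> 9
  [-21, -33, -22, -32, 39, 16, -10, 17] -> [-27, -39, -28, -38, 33, 10, -16, 11] -> [33, 10, -16, 11] -> [-33, -10, 16, -11] -> -38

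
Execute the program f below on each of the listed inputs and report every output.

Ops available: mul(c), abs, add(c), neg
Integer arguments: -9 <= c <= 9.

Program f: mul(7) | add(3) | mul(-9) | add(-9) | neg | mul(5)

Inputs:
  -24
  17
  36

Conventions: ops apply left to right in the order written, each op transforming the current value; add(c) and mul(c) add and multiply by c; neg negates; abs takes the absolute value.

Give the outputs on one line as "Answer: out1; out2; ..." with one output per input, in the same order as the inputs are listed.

Execution, op by op:
  -24 -> -168 -> -165 -> 1485 -> 1476 -> -1476 -> -7380
  17 -> 119 -> 122 -> -1098 -> -1107 -> 1107 -> 5535
  36 -> 252 -> 255 -> -2295 -> -2304 -> 2304 -> 11520

-7380; 5535; 11520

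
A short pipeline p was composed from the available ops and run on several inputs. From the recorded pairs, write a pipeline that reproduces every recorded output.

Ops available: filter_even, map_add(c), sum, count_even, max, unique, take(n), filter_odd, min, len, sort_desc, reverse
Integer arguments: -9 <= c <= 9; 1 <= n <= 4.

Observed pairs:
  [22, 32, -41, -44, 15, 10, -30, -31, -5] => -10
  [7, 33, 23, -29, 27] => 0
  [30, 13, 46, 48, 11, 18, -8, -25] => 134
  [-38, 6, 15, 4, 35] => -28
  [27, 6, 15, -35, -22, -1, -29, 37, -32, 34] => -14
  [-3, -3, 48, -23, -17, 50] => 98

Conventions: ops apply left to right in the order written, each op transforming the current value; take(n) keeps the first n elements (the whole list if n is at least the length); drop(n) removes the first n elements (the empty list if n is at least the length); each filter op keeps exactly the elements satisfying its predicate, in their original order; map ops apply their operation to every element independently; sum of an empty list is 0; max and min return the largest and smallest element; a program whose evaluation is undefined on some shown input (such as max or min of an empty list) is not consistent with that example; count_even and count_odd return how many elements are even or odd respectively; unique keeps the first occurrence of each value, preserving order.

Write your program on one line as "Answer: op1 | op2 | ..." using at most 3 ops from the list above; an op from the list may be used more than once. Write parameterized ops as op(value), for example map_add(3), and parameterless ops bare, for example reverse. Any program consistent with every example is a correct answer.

filter_even | sum

Check, running the answer program on each example:
  [22, 32, -41, -44, 15, 10, -30, -31, -5] -> [22, 32, -44, 10, -30] -> -10
  [7, 33, 23, -29, 27] -> [] -> 0
  [30, 13, 46, 48, 11, 18, -8, -25] -> [30, 46, 48, 18, -8] -> 134
  [-38, 6, 15, 4, 35] -> [-38, 6, 4] -> -28
  [27, 6, 15, -35, -22, -1, -29, 37, -32, 34] -> [6, -22, -32, 34] -> -14
  [-3, -3, 48, -23, -17, 50] -> [48, 50] -> 98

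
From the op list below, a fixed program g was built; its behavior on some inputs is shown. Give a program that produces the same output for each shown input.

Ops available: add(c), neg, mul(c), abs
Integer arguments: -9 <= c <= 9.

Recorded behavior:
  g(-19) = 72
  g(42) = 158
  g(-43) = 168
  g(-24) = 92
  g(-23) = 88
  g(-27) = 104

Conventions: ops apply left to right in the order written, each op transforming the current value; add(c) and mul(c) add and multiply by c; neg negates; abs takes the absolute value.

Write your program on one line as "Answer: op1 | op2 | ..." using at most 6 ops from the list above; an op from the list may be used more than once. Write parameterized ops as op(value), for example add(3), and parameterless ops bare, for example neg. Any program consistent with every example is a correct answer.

mul(-1) | mul(4) | add(7) | add(-4) | abs | add(-7)

Check, running the answer program on each example:
  -19 -> 19 -> 76 -> 83 -> 79 -> 79 -> 72
  42 -> -42 -> -168 -> -161 -> -165 -> 165 -> 158
  -43 -> 43 -> 172 -> 179 -> 175 -> 175 -> 168
  -24 -> 24 -> 96 -> 103 -> 99 -> 99 -> 92
  -23 -> 23 -> 92 -> 99 -> 95 -> 95 -> 88
  -27 -> 27 -> 108 -> 115 -> 111 -> 111 -> 104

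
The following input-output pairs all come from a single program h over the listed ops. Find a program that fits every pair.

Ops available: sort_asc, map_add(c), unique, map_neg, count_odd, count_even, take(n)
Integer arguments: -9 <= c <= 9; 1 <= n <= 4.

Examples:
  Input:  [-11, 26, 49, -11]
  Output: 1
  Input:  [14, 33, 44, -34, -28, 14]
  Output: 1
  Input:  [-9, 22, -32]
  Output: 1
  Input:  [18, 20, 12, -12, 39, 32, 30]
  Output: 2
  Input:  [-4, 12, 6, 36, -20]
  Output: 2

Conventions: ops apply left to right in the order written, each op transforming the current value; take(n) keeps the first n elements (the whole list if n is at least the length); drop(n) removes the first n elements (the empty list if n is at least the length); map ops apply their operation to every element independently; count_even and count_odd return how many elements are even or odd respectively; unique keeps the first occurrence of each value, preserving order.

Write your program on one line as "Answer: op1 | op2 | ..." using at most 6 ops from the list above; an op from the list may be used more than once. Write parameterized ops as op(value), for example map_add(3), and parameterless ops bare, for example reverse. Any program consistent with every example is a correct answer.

map_neg | unique | map_add(2) | take(2) | map_neg | count_even

Check, running the answer program on each example:
  [-11, 26, 49, -11] -> [11, -26, -49, 11] -> [11, -26, -49] -> [13, -24, -47] -> [13, -24] -> [-13, 24] -> 1
  [14, 33, 44, -34, -28, 14] -> [-14, -33, -44, 34, 28, -14] -> [-14, -33, -44, 34, 28] -> [-12, -31, -42, 36, 30] -> [-12, -31] -> [12, 31] -> 1
  [-9, 22, -32] -> [9, -22, 32] -> [9, -22, 32] -> [11, -20, 34] -> [11, -20] -> [-11, 20] -> 1
  [18, 20, 12, -12, 39, 32, 30] -> [-18, -20, -12, 12, -39, -32, -30] -> [-18, -20, -12, 12, -39, -32, -30] -> [-16, -18, -10, 14, -37, -30, -28] -> [-16, -18] -> [16, 18] -> 2
  [-4, 12, 6, 36, -20] -> [4, -12, -6, -36, 20] -> [4, -12, -6, -36, 20] -> [6, -10, -4, -34, 22] -> [6, -10] -> [-6, 10] -> 2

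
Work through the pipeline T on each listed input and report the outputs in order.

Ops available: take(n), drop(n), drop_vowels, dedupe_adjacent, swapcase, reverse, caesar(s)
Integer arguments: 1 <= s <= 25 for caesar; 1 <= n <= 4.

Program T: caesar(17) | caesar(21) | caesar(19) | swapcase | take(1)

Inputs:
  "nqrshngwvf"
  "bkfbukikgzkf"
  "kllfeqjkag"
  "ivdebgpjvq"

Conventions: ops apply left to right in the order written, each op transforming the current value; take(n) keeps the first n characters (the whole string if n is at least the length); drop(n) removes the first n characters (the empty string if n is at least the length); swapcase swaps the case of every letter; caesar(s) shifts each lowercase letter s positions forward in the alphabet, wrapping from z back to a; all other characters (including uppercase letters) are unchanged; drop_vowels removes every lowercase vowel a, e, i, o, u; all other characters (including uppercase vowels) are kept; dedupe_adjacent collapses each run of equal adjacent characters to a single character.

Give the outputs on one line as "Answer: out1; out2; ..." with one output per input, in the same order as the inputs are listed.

"S"; "G"; "P"; "N"

Execution, op by op:
  "nqrshngwvf" -> "ehijyexnmw" -> "zcdetzsihr" -> "svwxmslbak" -> "SVWXMSLBAK" -> "S"
  "bkfbukikgzkf" -> "sbwslbzbxqbw" -> "nwrngwuwslwr" -> "gpkgzpnplepk" -> "GPKGZPNPLEPK" -> "G"
  "kllfeqjkag" -> "bccwvhabrx" -> "wxxrqcvwms" -> "pqqkjvopfl" -> "PQQKJVOPFL" -> "P"
  "ivdebgpjvq" -> "zmuvsxgamh" -> "uhpqnsbvhc" -> "naijgluoav" -> "NAIJGLUOAV" -> "N"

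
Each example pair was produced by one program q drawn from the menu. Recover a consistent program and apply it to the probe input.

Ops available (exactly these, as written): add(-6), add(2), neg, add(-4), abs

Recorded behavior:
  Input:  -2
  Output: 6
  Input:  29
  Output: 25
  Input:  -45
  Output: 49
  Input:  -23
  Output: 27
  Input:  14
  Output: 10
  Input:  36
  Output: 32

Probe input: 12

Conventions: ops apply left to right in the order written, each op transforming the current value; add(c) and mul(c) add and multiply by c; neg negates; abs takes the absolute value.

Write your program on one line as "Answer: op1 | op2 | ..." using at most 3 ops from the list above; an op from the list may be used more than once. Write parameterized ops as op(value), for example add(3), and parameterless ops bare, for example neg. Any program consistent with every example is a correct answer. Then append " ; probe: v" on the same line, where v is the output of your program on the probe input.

add(-4) | abs ; probe: 8

Check, running the answer program on each example:
  -2 -> -6 -> 6
  29 -> 25 -> 25
  -45 -> -49 -> 49
  -23 -> -27 -> 27
  14 -> 10 -> 10
  36 -> 32 -> 32
  probe: 12 -> 8 -> 8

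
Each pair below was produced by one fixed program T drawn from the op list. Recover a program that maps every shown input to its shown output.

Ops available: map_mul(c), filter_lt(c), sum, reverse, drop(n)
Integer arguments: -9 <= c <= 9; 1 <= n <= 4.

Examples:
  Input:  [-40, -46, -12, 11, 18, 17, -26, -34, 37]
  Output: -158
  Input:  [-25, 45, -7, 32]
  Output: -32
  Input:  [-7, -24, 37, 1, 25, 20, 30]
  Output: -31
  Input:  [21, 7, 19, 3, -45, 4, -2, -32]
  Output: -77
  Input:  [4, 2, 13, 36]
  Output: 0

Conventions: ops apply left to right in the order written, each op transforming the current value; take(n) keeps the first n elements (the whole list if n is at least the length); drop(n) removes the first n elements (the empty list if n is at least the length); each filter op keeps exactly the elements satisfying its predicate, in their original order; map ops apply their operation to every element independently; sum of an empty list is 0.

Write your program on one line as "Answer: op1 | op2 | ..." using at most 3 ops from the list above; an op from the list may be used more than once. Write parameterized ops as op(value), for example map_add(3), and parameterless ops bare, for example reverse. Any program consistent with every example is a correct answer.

filter_lt(-5) | sum

Check, running the answer program on each example:
  [-40, -46, -12, 11, 18, 17, -26, -34, 37] -> [-40, -46, -12, -26, -34] -> -158
  [-25, 45, -7, 32] -> [-25, -7] -> -32
  [-7, -24, 37, 1, 25, 20, 30] -> [-7, -24] -> -31
  [21, 7, 19, 3, -45, 4, -2, -32] -> [-45, -32] -> -77
  [4, 2, 13, 36] -> [] -> 0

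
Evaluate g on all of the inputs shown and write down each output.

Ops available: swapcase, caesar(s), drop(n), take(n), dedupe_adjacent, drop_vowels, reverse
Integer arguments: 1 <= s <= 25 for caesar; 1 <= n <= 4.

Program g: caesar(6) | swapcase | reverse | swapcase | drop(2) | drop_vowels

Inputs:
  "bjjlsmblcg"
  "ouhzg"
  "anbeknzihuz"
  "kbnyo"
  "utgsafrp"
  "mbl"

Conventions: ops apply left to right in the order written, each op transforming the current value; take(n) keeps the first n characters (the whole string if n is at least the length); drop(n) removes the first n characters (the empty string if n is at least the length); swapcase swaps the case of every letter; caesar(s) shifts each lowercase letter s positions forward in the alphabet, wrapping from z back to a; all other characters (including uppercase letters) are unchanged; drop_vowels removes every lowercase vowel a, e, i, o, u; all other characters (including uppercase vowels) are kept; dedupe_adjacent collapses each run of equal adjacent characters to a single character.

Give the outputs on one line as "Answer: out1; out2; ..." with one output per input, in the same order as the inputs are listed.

"rhsyrpph"; "n"; "nftqkhtg"; "thq"; "lgymz"; "s"

Execution, op by op:
  "bjjlsmblcg" -> "hppryshrim" -> "HPPRYSHRIM" -> "MIRHSYRPPH" -> "mirhsyrpph" -> "rhsyrpph" -> "rhsyrpph"
  "ouhzg" -> "uanfm" -> "UANFM" -> "MFNAU" -> "mfnau" -> "nau" -> "n"
  "anbeknzihuz" -> "gthkqtfonaf" -> "GTHKQTFONAF" -> "FANOFTQKHTG" -> "fanoftqkhtg" -> "noftqkhtg" -> "nftqkhtg"
  "kbnyo" -> "qhteu" -> "QHTEU" -> "UETHQ" -> "uethq" -> "thq" -> "thq"
  "utgsafrp" -> "azmyglxv" -> "AZMYGLXV" -> "VXLGYMZA" -> "vxlgymza" -> "lgymza" -> "lgymz"
  "mbl" -> "shr" -> "SHR" -> "RHS" -> "rhs" -> "s" -> "s"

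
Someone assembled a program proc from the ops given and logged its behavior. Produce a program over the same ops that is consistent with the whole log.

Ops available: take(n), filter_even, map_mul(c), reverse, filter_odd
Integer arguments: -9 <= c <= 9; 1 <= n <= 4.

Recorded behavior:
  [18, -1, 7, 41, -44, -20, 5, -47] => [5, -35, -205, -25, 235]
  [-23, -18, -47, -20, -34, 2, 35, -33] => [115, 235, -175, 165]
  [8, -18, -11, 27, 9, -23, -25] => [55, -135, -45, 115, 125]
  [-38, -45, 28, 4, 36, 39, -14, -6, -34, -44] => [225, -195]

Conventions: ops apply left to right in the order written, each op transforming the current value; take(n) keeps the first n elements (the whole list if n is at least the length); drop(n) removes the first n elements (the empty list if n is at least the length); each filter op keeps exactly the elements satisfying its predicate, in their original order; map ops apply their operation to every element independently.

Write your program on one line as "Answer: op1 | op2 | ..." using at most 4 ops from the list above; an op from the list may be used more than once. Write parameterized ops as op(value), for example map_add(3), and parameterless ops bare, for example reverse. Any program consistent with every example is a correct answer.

filter_odd | map_mul(5) | map_mul(-1)

Check, running the answer program on each example:
  [18, -1, 7, 41, -44, -20, 5, -47] -> [-1, 7, 41, 5, -47] -> [-5, 35, 205, 25, -235] -> [5, -35, -205, -25, 235]
  [-23, -18, -47, -20, -34, 2, 35, -33] -> [-23, -47, 35, -33] -> [-115, -235, 175, -165] -> [115, 235, -175, 165]
  [8, -18, -11, 27, 9, -23, -25] -> [-11, 27, 9, -23, -25] -> [-55, 135, 45, -115, -125] -> [55, -135, -45, 115, 125]
  [-38, -45, 28, 4, 36, 39, -14, -6, -34, -44] -> [-45, 39] -> [-225, 195] -> [225, -195]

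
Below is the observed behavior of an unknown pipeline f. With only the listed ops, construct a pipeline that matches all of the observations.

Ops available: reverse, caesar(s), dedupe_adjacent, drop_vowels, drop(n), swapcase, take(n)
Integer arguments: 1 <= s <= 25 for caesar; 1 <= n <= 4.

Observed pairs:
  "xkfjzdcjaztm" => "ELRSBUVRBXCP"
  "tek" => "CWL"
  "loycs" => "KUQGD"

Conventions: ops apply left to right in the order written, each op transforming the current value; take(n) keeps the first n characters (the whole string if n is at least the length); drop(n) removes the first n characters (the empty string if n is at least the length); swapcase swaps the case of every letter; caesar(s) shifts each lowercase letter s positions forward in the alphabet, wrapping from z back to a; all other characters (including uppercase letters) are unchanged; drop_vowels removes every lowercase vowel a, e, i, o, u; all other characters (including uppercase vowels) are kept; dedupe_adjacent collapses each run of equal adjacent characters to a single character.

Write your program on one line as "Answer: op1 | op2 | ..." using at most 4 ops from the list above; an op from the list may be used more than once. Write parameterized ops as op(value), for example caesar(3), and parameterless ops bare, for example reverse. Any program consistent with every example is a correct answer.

caesar(18) | swapcase | reverse

Check, running the answer program on each example:
  "xkfjzdcjaztm" -> "pcxbrvubsrle" -> "PCXBRVUBSRLE" -> "ELRSBUVRBXCP"
  "tek" -> "lwc" -> "LWC" -> "CWL"
  "loycs" -> "dgquk" -> "DGQUK" -> "KUQGD"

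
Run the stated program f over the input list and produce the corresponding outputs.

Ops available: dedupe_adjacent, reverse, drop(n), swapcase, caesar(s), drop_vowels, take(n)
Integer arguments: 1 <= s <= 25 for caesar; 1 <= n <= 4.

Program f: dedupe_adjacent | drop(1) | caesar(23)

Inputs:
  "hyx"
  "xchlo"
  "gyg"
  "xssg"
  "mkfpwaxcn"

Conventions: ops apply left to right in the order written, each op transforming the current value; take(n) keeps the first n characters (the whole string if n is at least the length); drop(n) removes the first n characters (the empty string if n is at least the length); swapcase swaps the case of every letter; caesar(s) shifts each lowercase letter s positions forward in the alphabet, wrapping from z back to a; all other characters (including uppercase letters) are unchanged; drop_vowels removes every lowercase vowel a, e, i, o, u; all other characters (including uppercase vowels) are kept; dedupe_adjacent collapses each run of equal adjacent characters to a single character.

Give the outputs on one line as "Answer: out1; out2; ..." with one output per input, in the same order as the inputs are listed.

Execution, op by op:
  "hyx" -> "hyx" -> "yx" -> "vu"
  "xchlo" -> "xchlo" -> "chlo" -> "zeil"
  "gyg" -> "gyg" -> "yg" -> "vd"
  "xssg" -> "xsg" -> "sg" -> "pd"
  "mkfpwaxcn" -> "mkfpwaxcn" -> "kfpwaxcn" -> "hcmtxuzk"

"vu"; "zeil"; "vd"; "pd"; "hcmtxuzk"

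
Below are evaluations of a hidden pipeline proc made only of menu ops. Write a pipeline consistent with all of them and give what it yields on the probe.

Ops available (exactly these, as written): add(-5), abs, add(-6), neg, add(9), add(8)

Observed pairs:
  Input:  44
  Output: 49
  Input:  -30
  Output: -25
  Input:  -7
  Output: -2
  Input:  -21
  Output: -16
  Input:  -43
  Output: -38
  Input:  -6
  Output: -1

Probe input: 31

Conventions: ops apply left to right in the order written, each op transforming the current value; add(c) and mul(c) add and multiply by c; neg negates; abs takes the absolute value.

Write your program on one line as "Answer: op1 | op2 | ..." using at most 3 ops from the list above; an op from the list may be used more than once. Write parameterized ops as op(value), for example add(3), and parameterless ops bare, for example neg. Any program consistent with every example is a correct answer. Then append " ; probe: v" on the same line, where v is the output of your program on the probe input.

neg | add(-5) | neg ; probe: 36

Check, running the answer program on each example:
  44 -> -44 -> -49 -> 49
  -30 -> 30 -> 25 -> -25
  -7 -> 7 -> 2 -> -2
  -21 -> 21 -> 16 -> -16
  -43 -> 43 -> 38 -> -38
  -6 -> 6 -> 1 -> -1
  probe: 31 -> -31 -> -36 -> 36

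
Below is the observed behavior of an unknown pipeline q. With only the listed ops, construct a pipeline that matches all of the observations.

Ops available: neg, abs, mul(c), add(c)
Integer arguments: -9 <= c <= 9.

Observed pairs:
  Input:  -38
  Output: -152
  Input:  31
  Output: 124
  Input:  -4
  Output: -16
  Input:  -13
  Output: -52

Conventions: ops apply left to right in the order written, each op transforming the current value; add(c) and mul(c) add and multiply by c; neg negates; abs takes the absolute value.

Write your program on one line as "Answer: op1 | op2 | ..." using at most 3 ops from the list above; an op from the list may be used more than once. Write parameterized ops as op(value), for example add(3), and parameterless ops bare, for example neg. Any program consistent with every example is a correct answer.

neg | mul(-4)

Check, running the answer program on each example:
  -38 -> 38 -> -152
  31 -> -31 -> 124
  -4 -> 4 -> -16
  -13 -> 13 -> -52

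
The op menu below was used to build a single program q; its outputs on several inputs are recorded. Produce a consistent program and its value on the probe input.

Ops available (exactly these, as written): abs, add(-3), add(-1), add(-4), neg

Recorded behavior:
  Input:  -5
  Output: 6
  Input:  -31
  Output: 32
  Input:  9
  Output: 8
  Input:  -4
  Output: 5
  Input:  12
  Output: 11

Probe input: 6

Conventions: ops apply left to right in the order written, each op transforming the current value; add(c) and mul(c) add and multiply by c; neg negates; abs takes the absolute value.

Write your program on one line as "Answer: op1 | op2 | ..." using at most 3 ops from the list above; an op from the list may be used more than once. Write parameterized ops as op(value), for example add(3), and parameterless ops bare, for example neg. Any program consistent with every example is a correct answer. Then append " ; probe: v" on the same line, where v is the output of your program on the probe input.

add(-1) | neg | abs ; probe: 5

Check, running the answer program on each example:
  -5 -> -6 -> 6 -> 6
  -31 -> -32 -> 32 -> 32
  9 -> 8 -> -8 -> 8
  -4 -> -5 -> 5 -> 5
  12 -> 11 -> -11 -> 11
  probe: 6 -> 5 -> -5 -> 5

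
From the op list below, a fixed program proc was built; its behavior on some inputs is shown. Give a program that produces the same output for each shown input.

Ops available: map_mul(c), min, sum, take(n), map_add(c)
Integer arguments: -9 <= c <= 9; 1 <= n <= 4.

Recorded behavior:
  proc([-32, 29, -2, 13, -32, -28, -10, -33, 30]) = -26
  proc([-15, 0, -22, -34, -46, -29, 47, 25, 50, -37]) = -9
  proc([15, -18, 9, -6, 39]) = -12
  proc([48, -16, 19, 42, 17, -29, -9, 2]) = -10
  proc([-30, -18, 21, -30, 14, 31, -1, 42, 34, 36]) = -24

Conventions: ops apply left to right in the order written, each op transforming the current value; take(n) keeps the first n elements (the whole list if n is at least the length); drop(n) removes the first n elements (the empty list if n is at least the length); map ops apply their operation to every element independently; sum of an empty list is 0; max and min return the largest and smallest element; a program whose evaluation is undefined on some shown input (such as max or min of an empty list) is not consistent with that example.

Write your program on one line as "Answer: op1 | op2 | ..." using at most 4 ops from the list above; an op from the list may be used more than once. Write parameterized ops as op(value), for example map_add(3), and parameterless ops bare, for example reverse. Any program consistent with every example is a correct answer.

map_add(7) | map_add(-1) | take(2) | min

Check, running the answer program on each example:
  [-32, 29, -2, 13, -32, -28, -10, -33, 30] -> [-25, 36, 5, 20, -25, -21, -3, -26, 37] -> [-26, 35, 4, 19, -26, -22, -4, -27, 36] -> [-26, 35] -> -26
  [-15, 0, -22, -34, -46, -29, 47, 25, 50, -37] -> [-8, 7, -15, -27, -39, -22, 54, 32, 57, -30] -> [-9, 6, -16, -28, -40, -23, 53, 31, 56, -31] -> [-9, 6] -> -9
  [15, -18, 9, -6, 39] -> [22, -11, 16, 1, 46] -> [21, -12, 15, 0, 45] -> [21, -12] -> -12
  [48, -16, 19, 42, 17, -29, -9, 2] -> [55, -9, 26, 49, 24, -22, -2, 9] -> [54, -10, 25, 48, 23, -23, -3, 8] -> [54, -10] -> -10
  [-30, -18, 21, -30, 14, 31, -1, 42, 34, 36] -> [-23, -11, 28, -23, 21, 38, 6, 49, 41, 43] -> [-24, -12, 27, -24, 20, 37, 5, 48, 40, 42] -> [-24, -12] -> -24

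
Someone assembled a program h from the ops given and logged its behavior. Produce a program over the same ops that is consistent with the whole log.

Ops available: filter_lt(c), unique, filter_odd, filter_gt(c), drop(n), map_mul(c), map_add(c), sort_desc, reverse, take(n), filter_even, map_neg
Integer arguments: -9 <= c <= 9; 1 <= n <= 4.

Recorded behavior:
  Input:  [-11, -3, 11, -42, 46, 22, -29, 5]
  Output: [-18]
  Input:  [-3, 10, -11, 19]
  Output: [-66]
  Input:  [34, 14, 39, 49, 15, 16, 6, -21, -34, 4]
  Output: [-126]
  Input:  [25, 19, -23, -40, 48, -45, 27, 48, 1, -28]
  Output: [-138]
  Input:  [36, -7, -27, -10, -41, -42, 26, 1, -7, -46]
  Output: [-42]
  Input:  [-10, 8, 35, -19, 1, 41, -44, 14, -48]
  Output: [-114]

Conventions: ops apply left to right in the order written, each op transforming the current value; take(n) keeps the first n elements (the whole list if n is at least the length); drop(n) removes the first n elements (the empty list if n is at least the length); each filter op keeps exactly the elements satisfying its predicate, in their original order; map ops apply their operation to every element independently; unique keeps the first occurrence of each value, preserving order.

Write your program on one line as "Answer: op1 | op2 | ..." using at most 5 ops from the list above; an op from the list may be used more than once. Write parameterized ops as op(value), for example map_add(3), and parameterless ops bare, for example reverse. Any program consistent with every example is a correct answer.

unique | drop(1) | filter_lt(1) | take(1) | map_mul(6)

Check, running the answer program on each example:
  [-11, -3, 11, -42, 46, 22, -29, 5] -> [-11, -3, 11, -42, 46, 22, -29, 5] -> [-3, 11, -42, 46, 22, -29, 5] -> [-3, -42, -29] -> [-3] -> [-18]
  [-3, 10, -11, 19] -> [-3, 10, -11, 19] -> [10, -11, 19] -> [-11] -> [-11] -> [-66]
  [34, 14, 39, 49, 15, 16, 6, -21, -34, 4] -> [34, 14, 39, 49, 15, 16, 6, -21, -34, 4] -> [14, 39, 49, 15, 16, 6, -21, -34, 4] -> [-21, -34] -> [-21] -> [-126]
  [25, 19, -23, -40, 48, -45, 27, 48, 1, -28] -> [25, 19, -23, -40, 48, -45, 27, 1, -28] -> [19, -23, -40, 48, -45, 27, 1, -28] -> [-23, -40, -45, -28] -> [-23] -> [-138]
  [36, -7, -27, -10, -41, -42, 26, 1, -7, -46] -> [36, -7, -27, -10, -41, -42, 26, 1, -46] -> [-7, -27, -10, -41, -42, 26, 1, -46] -> [-7, -27, -10, -41, -42, -46] -> [-7] -> [-42]
  [-10, 8, 35, -19, 1, 41, -44, 14, -48] -> [-10, 8, 35, -19, 1, 41, -44, 14, -48] -> [8, 35, -19, 1, 41, -44, 14, -48] -> [-19, -44, -48] -> [-19] -> [-114]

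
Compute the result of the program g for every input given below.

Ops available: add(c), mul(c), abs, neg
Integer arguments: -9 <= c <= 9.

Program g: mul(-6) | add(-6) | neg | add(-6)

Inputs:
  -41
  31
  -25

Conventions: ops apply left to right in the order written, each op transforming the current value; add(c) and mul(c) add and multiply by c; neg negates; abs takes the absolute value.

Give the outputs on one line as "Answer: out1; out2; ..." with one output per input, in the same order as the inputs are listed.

-246; 186; -150

Execution, op by op:
  -41 -> 246 -> 240 -> -240 -> -246
  31 -> -186 -> -192 -> 192 -> 186
  -25 -> 150 -> 144 -> -144 -> -150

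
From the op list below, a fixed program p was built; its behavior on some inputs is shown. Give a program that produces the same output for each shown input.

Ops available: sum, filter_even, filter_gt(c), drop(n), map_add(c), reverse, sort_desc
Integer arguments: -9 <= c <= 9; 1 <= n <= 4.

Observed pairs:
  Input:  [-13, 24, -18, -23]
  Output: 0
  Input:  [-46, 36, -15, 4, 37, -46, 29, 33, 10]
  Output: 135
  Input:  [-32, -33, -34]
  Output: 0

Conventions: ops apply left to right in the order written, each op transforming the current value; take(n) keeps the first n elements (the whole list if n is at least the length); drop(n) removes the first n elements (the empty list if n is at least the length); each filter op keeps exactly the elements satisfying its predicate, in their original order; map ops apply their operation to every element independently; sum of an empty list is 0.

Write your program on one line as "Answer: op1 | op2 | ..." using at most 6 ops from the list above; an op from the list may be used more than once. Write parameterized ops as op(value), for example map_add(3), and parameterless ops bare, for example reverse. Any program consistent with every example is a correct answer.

sort_desc | filter_gt(2) | reverse | drop(2) | sum

Check, running the answer program on each example:
  [-13, 24, -18, -23] -> [24, -13, -18, -23] -> [24] -> [24] -> [] -> 0
  [-46, 36, -15, 4, 37, -46, 29, 33, 10] -> [37, 36, 33, 29, 10, 4, -15, -46, -46] -> [37, 36, 33, 29, 10, 4] -> [4, 10, 29, 33, 36, 37] -> [29, 33, 36, 37] -> 135
  [-32, -33, -34] -> [-32, -33, -34] -> [] -> [] -> [] -> 0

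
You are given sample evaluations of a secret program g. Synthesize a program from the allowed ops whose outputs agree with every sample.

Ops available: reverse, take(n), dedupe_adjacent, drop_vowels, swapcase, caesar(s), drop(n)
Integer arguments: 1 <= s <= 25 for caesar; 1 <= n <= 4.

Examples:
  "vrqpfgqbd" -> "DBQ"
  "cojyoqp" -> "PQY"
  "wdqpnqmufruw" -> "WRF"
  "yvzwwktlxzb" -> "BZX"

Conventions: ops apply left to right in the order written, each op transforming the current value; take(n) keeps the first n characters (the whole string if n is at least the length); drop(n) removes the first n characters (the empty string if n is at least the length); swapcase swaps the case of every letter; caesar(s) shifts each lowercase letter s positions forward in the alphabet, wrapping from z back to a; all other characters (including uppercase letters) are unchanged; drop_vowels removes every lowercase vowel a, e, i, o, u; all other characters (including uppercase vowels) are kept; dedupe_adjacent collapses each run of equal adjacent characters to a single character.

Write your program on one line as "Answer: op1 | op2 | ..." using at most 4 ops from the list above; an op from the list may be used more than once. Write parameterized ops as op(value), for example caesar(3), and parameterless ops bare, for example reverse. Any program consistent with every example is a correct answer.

reverse | drop_vowels | take(3) | swapcase

Check, running the answer program on each example:
  "vrqpfgqbd" -> "dbqgfpqrv" -> "dbqgfpqrv" -> "dbq" -> "DBQ"
  "cojyoqp" -> "pqoyjoc" -> "pqyjc" -> "pqy" -> "PQY"
  "wdqpnqmufruw" -> "wurfumqnpqdw" -> "wrfmqnpqdw" -> "wrf" -> "WRF"
  "yvzwwktlxzb" -> "bzxltkwwzvy" -> "bzxltkwwzvy" -> "bzx" -> "BZX"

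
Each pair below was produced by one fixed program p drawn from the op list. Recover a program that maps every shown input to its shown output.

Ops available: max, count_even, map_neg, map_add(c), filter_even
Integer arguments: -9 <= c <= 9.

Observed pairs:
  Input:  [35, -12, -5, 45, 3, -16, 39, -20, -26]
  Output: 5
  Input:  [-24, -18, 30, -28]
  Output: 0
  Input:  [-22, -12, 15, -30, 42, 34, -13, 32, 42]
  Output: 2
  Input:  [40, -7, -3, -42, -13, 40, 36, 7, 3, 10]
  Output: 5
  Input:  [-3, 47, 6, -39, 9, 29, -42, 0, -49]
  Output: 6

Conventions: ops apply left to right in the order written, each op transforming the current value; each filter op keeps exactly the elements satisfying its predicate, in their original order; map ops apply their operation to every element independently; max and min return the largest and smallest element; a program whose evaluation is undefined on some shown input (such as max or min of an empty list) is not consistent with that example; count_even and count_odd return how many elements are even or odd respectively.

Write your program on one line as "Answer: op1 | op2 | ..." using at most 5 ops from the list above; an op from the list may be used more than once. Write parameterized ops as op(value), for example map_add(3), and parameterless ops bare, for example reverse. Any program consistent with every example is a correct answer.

map_neg | map_add(7) | map_neg | count_even

Check, running the answer program on each example:
  [35, -12, -5, 45, 3, -16, 39, -20, -26] -> [-35, 12, 5, -45, -3, 16, -39, 20, 26] -> [-28, 19, 12, -38, 4, 23, -32, 27, 33] -> [28, -19, -12, 38, -4, -23, 32, -27, -33] -> 5
  [-24, -18, 30, -28] -> [24, 18, -30, 28] -> [31, 25, -23, 35] -> [-31, -25, 23, -35] -> 0
  [-22, -12, 15, -30, 42, 34, -13, 32, 42] -> [22, 12, -15, 30, -42, -34, 13, -32, -42] -> [29, 19, -8, 37, -35, -27, 20, -25, -35] -> [-29, -19, 8, -37, 35, 27, -20, 25, 35] -> 2
  [40, -7, -3, -42, -13, 40, 36, 7, 3, 10] -> [-40, 7, 3, 42, 13, -40, -36, -7, -3, -10] -> [-33, 14, 10, 49, 20, -33, -29, 0, 4, -3] -> [33, -14, -10, -49, -20, 33, 29, 0, -4, 3] -> 5
  [-3, 47, 6, -39, 9, 29, -42, 0, -49] -> [3, -47, -6, 39, -9, -29, 42, 0, 49] -> [10, -40, 1, 46, -2, -22, 49, 7, 56] -> [-10, 40, -1, -46, 2, 22, -49, -7, -56] -> 6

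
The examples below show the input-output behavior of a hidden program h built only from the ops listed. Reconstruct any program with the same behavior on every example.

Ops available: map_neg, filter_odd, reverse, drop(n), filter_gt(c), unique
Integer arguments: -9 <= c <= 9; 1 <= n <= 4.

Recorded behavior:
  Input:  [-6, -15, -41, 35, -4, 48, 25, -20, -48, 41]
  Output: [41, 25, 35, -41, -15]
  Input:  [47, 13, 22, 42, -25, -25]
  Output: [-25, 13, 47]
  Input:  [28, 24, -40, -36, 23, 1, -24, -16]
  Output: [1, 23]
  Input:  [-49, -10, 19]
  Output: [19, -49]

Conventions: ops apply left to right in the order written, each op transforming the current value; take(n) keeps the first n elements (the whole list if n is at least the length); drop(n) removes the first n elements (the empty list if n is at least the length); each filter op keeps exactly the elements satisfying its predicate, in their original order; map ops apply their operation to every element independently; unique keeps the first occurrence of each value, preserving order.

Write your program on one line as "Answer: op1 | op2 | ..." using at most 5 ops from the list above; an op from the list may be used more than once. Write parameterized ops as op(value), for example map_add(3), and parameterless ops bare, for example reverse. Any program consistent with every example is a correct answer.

reverse | map_neg | filter_odd | map_neg | unique

Check, running the answer program on each example:
  [-6, -15, -41, 35, -4, 48, 25, -20, -48, 41] -> [41, -48, -20, 25, 48, -4, 35, -41, -15, -6] -> [-41, 48, 20, -25, -48, 4, -35, 41, 15, 6] -> [-41, -25, -35, 41, 15] -> [41, 25, 35, -41, -15] -> [41, 25, 35, -41, -15]
  [47, 13, 22, 42, -25, -25] -> [-25, -25, 42, 22, 13, 47] -> [25, 25, -42, -22, -13, -47] -> [25, 25, -13, -47] -> [-25, -25, 13, 47] -> [-25, 13, 47]
  [28, 24, -40, -36, 23, 1, -24, -16] -> [-16, -24, 1, 23, -36, -40, 24, 28] -> [16, 24, -1, -23, 36, 40, -24, -28] -> [-1, -23] -> [1, 23] -> [1, 23]
  [-49, -10, 19] -> [19, -10, -49] -> [-19, 10, 49] -> [-19, 49] -> [19, -49] -> [19, -49]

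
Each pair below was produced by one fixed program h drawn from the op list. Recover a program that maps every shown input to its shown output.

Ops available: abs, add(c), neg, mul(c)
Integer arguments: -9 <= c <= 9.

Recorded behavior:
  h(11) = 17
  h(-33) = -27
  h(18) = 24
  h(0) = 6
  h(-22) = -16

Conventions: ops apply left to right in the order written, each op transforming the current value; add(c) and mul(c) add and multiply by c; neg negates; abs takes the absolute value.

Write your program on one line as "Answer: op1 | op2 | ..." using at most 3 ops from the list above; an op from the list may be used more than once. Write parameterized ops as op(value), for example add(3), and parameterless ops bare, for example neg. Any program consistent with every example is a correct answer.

add(2) | add(4)

Check, running the answer program on each example:
  11 -> 13 -> 17
  -33 -> -31 -> -27
  18 -> 20 -> 24
  0 -> 2 -> 6
  -22 -> -20 -> -16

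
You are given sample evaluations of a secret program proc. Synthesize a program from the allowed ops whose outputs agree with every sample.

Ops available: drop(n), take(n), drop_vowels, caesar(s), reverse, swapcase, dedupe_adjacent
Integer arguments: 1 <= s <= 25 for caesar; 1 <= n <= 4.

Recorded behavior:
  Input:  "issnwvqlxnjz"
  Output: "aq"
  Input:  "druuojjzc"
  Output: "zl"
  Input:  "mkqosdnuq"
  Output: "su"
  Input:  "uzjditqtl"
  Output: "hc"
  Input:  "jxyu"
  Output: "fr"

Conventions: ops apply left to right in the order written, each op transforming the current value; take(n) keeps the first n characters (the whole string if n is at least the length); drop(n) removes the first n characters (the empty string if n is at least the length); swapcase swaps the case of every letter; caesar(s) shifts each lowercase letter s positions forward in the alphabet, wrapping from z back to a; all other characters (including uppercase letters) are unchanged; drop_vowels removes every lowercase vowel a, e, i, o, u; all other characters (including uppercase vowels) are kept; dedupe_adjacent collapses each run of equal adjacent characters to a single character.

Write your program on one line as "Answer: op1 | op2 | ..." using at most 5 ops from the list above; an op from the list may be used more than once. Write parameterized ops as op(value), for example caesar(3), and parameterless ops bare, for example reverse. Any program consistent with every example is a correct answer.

take(4) | caesar(8) | reverse | drop(2)

Check, running the answer program on each example:
  "issnwvqlxnjz" -> "issn" -> "qaav" -> "vaaq" -> "aq"
  "druuojjzc" -> "druu" -> "lzcc" -> "cczl" -> "zl"
  "mkqosdnuq" -> "mkqo" -> "usyw" -> "wysu" -> "su"
  "uzjditqtl" -> "uzjd" -> "chrl" -> "lrhc" -> "hc"
  "jxyu" -> "jxyu" -> "rfgc" -> "cgfr" -> "fr"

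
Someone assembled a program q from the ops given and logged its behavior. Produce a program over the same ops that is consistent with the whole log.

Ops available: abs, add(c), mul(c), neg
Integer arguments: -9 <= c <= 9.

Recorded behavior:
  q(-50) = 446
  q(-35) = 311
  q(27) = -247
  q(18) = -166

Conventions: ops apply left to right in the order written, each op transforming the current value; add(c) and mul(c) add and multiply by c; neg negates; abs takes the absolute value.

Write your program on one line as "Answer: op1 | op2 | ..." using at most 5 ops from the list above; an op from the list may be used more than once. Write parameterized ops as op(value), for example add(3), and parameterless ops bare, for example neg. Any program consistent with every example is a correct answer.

neg | mul(-9) | mul(-1) | add(-6) | add(2)

Check, running the answer program on each example:
  -50 -> 50 -> -450 -> 450 -> 444 -> 446
  -35 -> 35 -> -315 -> 315 -> 309 -> 311
  27 -> -27 -> 243 -> -243 -> -249 -> -247
  18 -> -18 -> 162 -> -162 -> -168 -> -166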